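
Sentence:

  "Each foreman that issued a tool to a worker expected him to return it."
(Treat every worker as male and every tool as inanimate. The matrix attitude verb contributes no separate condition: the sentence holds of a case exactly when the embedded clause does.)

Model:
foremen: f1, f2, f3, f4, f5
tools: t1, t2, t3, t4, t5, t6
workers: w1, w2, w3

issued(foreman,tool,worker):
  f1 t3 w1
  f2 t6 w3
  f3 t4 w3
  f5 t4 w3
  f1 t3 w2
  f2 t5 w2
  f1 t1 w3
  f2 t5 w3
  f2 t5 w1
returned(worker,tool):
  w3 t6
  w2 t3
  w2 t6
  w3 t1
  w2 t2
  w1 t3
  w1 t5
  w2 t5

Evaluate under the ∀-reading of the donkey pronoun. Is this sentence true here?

"him" takes "a worker" as antecedent and "it" takes "a tool"; both are donkey pronouns co-varying with the restrictor.
Strong reading: for every (f,t,w) with issued(f,t,w), returned(w,t).
Restrictor triples: (f1,t1,w3)→returned(w3,t1) ✓  (f1,t3,w1)→returned(w1,t3) ✓  (f1,t3,w2)→returned(w2,t3) ✓  (f2,t5,w1)→returned(w1,t5) ✓  (f2,t5,w2)→returned(w2,t5) ✓  (f2,t5,w3)→returned(w3,t5) ✗  (f2,t6,w3)→returned(w3,t6) ✓  (f3,t4,w3)→returned(w3,t4) ✗  (f5,t4,w3)→returned(w3,t4) ✗
Counterexample: (f2,t5,w3) — returned(w3,t5) does not hold.

False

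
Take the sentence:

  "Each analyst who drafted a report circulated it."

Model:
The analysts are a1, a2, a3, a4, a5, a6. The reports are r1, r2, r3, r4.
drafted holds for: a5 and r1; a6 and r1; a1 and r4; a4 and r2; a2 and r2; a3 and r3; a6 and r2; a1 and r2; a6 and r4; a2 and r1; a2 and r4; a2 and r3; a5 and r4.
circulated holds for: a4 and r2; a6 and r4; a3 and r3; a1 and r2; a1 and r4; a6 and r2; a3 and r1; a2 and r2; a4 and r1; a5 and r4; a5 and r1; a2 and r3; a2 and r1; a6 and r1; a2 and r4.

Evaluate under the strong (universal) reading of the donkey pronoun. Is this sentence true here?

True

"it" takes "a report" as antecedent — a donkey pronoun bound across the clause boundary.
Strong reading: for every (a,r) with drafted(a,r), circulated(a,r).
Restrictor pairs: (a1,r2) ✓  (a1,r4) ✓  (a2,r1) ✓  (a2,r2) ✓  (a2,r3) ✓  (a2,r4) ✓  (a3,r3) ✓  (a4,r2) ✓  (a5,r1) ✓  (a5,r4) ✓  (a6,r1) ✓  (a6,r2) ✓  (a6,r4) ✓
Every restrictor pair satisfies the scope.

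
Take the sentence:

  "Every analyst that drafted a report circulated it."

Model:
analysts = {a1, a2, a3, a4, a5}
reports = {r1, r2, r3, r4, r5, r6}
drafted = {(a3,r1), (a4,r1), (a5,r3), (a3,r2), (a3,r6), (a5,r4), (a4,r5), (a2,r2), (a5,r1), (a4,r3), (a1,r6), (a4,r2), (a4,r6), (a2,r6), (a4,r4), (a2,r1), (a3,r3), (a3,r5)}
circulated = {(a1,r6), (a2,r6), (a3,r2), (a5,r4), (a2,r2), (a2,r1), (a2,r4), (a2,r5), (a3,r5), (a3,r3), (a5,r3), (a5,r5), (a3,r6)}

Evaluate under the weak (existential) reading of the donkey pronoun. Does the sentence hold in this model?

False

"it" takes "a report" as antecedent — a donkey pronoun bound across the clause boundary.
Weak reading: every analyst a with some drafted-report has at least one drafted-report r such that circulated(a,r).
Per analyst: a1:✓  a2:✓  a3:✓  a4:✗  a5:✓
a4 has no witness among its drafted-reports.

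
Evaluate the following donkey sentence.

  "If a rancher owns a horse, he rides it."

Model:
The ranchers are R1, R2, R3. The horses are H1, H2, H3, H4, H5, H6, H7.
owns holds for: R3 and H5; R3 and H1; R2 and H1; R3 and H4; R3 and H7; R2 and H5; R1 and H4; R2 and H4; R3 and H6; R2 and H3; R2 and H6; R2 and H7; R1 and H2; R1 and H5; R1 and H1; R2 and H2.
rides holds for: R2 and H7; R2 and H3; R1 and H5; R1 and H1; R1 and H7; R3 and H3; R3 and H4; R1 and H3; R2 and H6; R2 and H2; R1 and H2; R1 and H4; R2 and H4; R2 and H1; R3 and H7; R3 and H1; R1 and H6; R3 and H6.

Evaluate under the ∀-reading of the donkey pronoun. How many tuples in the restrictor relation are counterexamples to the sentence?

"it" takes "a horse" as antecedent — a donkey pronoun bound across the clause boundary.
Strong reading: for every (r,h) with owns(r,h), rides(r,h).
Restrictor pairs: (R1,H1) ✓  (R1,H2) ✓  (R1,H4) ✓  (R1,H5) ✓  (R2,H1) ✓  (R2,H2) ✓  (R2,H3) ✓  (R2,H4) ✓  (R2,H5) ✗  (R2,H6) ✓  (R2,H7) ✓  (R3,H1) ✓  (R3,H4) ✓  (R3,H5) ✗  (R3,H6) ✓  (R3,H7) ✓
Counterexamples (restrictor pairs failing the scope): 2.

2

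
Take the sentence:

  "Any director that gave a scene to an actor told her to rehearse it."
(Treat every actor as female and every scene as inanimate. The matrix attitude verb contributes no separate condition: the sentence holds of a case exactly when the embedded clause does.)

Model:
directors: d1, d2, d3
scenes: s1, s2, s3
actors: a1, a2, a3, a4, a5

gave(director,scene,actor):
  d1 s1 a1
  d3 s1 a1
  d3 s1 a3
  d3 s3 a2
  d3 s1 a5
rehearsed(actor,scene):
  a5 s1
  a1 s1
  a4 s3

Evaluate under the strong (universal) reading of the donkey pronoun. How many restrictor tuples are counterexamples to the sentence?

2

"her" takes "an actor" as antecedent and "it" takes "a scene"; both are donkey pronouns co-varying with the restrictor.
Strong reading: for every (d,s,a) with gave(d,s,a), rehearsed(a,s).
Restrictor triples: (d1,s1,a1)→rehearsed(a1,s1) ✓  (d3,s1,a1)→rehearsed(a1,s1) ✓  (d3,s1,a3)→rehearsed(a3,s1) ✗  (d3,s1,a5)→rehearsed(a5,s1) ✓  (d3,s3,a2)→rehearsed(a2,s3) ✗
Counterexamples (restrictor triples failing the scope): 2.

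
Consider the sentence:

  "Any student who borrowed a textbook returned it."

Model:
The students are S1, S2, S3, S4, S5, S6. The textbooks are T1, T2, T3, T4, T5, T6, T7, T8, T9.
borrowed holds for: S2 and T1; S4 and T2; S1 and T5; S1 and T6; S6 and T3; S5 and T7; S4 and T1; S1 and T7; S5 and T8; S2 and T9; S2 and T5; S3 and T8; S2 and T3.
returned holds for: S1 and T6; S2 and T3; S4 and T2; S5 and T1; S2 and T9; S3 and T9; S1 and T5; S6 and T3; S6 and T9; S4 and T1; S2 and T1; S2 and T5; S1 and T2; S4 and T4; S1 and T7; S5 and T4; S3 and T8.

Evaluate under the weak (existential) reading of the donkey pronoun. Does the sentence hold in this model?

False

"it" takes "a textbook" as antecedent — a donkey pronoun bound across the clause boundary.
Weak reading: every student s with some borrowed-textbook has at least one borrowed-textbook t such that returned(s,t).
Per student: S1:✓  S2:✓  S3:✓  S4:✓  S5:✗  S6:✓
S5 has no witness among its borrowed-textbooks.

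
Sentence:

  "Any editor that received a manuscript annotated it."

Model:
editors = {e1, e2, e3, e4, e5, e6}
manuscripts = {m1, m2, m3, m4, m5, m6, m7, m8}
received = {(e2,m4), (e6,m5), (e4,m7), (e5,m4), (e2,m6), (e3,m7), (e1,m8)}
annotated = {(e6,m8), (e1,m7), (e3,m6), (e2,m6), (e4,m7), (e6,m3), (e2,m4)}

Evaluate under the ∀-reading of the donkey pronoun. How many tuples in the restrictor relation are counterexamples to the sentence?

"it" takes "a manuscript" as antecedent — a donkey pronoun bound across the clause boundary.
Strong reading: for every (e,m) with received(e,m), annotated(e,m).
Restrictor pairs: (e1,m8) ✗  (e2,m4) ✓  (e2,m6) ✓  (e3,m7) ✗  (e4,m7) ✓  (e5,m4) ✗  (e6,m5) ✗
Counterexamples (restrictor pairs failing the scope): 4.

4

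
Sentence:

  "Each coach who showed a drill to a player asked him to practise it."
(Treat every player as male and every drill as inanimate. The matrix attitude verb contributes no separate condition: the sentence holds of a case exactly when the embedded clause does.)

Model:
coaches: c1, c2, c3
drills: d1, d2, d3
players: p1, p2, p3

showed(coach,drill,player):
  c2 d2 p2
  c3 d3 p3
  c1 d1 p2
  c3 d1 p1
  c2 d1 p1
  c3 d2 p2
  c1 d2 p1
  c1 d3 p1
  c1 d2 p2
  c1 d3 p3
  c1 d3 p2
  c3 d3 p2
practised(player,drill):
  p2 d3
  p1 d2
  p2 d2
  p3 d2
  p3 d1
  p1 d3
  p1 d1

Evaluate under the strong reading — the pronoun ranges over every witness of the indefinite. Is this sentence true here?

False

"him" takes "a player" as antecedent and "it" takes "a drill"; both are donkey pronouns co-varying with the restrictor.
Strong reading: for every (c,d,p) with showed(c,d,p), practised(p,d).
Restrictor triples: (c1,d1,p2)→practised(p2,d1) ✗  (c1,d2,p1)→practised(p1,d2) ✓  (c1,d2,p2)→practised(p2,d2) ✓  (c1,d3,p1)→practised(p1,d3) ✓  (c1,d3,p2)→practised(p2,d3) ✓  (c1,d3,p3)→practised(p3,d3) ✗  (c2,d1,p1)→practised(p1,d1) ✓  (c2,d2,p2)→practised(p2,d2) ✓  (c3,d1,p1)→practised(p1,d1) ✓  (c3,d2,p2)→practised(p2,d2) ✓  (c3,d3,p2)→practised(p2,d3) ✓  (c3,d3,p3)→practised(p3,d3) ✗
Counterexample: (c1,d1,p2) — practised(p2,d1) does not hold.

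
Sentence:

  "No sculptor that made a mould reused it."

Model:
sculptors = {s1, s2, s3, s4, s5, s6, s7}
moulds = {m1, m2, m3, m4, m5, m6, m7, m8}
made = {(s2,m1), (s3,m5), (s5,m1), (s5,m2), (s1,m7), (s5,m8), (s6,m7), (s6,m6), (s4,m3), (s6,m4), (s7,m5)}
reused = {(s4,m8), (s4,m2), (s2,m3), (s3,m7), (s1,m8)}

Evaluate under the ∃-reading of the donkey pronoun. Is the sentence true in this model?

"it" takes "a mould" as antecedent — a donkey pronoun bound across the clause boundary.
Truth condition: for no (s,m) with made(s,m) does reused(s,m) hold.
Restrictor pairs — does the scope hold? (s1,m7):fails  (s2,m1):fails  (s3,m5):fails  (s4,m3):fails  (s5,m1):fails  (s5,m2):fails  (s5,m8):fails  (s6,m4):fails  (s6,m6):fails  (s6,m7):fails  (s7,m5):fails
Scope holds for no restrictor pair, so the sentence is true.

True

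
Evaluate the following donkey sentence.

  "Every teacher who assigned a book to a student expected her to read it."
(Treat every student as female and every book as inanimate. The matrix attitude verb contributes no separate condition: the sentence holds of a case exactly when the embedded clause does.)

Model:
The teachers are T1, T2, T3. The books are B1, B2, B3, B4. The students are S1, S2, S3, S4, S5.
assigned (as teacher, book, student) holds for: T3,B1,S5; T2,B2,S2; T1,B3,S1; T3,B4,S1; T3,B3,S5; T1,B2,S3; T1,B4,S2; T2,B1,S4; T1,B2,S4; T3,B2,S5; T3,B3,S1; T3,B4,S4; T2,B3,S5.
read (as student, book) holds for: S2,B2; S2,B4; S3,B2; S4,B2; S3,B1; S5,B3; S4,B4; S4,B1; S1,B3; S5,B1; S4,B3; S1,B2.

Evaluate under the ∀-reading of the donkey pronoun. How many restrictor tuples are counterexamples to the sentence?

2

"her" takes "a student" as antecedent and "it" takes "a book"; both are donkey pronouns co-varying with the restrictor.
Strong reading: for every (t,b,s) with assigned(t,b,s), read(s,b).
Restrictor triples: (T1,B2,S3)→read(S3,B2) ✓  (T1,B2,S4)→read(S4,B2) ✓  (T1,B3,S1)→read(S1,B3) ✓  (T1,B4,S2)→read(S2,B4) ✓  (T2,B1,S4)→read(S4,B1) ✓  (T2,B2,S2)→read(S2,B2) ✓  (T2,B3,S5)→read(S5,B3) ✓  (T3,B1,S5)→read(S5,B1) ✓  (T3,B2,S5)→read(S5,B2) ✗  (T3,B3,S1)→read(S1,B3) ✓  (T3,B3,S5)→read(S5,B3) ✓  (T3,B4,S1)→read(S1,B4) ✗  (T3,B4,S4)→read(S4,B4) ✓
Counterexamples (restrictor triples failing the scope): 2.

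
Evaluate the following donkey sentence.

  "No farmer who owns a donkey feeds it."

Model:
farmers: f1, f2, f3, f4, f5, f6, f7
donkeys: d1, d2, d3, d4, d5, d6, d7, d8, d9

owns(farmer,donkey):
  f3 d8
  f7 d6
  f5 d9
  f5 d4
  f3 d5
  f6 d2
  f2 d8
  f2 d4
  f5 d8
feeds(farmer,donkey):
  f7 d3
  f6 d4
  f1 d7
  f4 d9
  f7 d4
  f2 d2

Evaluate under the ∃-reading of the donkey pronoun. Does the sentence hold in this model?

"it" takes "a donkey" as antecedent — a donkey pronoun bound across the clause boundary.
Truth condition: for no (f,d) with owns(f,d) does feeds(f,d) hold.
Restrictor pairs — does the scope hold? (f2,d4):fails  (f2,d8):fails  (f3,d5):fails  (f3,d8):fails  (f5,d4):fails  (f5,d8):fails  (f5,d9):fails  (f6,d2):fails  (f7,d6):fails
Scope holds for no restrictor pair, so the sentence is true.

True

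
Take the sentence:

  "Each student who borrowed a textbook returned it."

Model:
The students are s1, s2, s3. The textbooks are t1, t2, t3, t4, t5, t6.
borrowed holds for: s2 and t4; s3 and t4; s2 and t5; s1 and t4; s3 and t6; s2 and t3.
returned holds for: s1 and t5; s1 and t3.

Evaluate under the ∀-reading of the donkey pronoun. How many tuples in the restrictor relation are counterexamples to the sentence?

6

"it" takes "a textbook" as antecedent — a donkey pronoun bound across the clause boundary.
Strong reading: for every (s,t) with borrowed(s,t), returned(s,t).
Restrictor pairs: (s1,t4) ✗  (s2,t3) ✗  (s2,t4) ✗  (s2,t5) ✗  (s3,t4) ✗  (s3,t6) ✗
Counterexamples (restrictor pairs failing the scope): 6.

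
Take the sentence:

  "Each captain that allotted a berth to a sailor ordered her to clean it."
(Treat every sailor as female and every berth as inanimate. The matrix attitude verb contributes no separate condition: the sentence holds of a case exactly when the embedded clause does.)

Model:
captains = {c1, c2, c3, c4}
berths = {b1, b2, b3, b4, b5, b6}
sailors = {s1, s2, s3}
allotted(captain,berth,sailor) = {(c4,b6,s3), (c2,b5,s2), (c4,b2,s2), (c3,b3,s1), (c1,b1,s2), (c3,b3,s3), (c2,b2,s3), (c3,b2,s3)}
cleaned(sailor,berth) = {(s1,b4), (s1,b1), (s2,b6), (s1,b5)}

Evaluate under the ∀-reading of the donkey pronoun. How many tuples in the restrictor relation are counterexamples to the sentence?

"her" takes "a sailor" as antecedent and "it" takes "a berth"; both are donkey pronouns co-varying with the restrictor.
Strong reading: for every (c,b,s) with allotted(c,b,s), cleaned(s,b).
Restrictor triples: (c1,b1,s2)→cleaned(s2,b1) ✗  (c2,b2,s3)→cleaned(s3,b2) ✗  (c2,b5,s2)→cleaned(s2,b5) ✗  (c3,b2,s3)→cleaned(s3,b2) ✗  (c3,b3,s1)→cleaned(s1,b3) ✗  (c3,b3,s3)→cleaned(s3,b3) ✗  (c4,b2,s2)→cleaned(s2,b2) ✗  (c4,b6,s3)→cleaned(s3,b6) ✗
Counterexamples (restrictor triples failing the scope): 8.

8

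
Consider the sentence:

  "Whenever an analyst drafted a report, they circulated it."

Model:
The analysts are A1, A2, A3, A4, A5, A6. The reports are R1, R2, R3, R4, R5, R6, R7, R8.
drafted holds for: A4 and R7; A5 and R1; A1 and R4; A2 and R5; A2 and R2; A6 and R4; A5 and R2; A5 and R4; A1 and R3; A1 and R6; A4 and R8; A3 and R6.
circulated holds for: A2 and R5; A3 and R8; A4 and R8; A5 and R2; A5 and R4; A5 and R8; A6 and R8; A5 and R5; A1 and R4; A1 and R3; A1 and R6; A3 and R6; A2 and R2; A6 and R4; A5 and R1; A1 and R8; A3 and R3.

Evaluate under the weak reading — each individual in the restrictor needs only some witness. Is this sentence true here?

"it" takes "a report" as antecedent — a donkey pronoun bound across the clause boundary.
Weak reading: every analyst a with some drafted-report has at least one drafted-report r such that circulated(a,r).
Per analyst: A1:✓  A2:✓  A3:✓  A4:✓  A5:✓  A6:✓
Every analyst in the restrictor has a witness.

True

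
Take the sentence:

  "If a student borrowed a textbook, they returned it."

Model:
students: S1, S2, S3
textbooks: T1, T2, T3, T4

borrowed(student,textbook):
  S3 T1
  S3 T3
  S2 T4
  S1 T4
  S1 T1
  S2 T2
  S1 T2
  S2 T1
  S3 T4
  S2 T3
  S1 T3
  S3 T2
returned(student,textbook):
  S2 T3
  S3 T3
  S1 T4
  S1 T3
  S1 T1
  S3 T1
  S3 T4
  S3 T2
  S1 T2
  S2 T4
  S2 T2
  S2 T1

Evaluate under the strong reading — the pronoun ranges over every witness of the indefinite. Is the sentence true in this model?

True

"it" takes "a textbook" as antecedent — a donkey pronoun bound across the clause boundary.
Strong reading: for every (s,t) with borrowed(s,t), returned(s,t).
Restrictor pairs: (S1,T1) ✓  (S1,T2) ✓  (S1,T3) ✓  (S1,T4) ✓  (S2,T1) ✓  (S2,T2) ✓  (S2,T3) ✓  (S2,T4) ✓  (S3,T1) ✓  (S3,T2) ✓  (S3,T3) ✓  (S3,T4) ✓
Every restrictor pair satisfies the scope.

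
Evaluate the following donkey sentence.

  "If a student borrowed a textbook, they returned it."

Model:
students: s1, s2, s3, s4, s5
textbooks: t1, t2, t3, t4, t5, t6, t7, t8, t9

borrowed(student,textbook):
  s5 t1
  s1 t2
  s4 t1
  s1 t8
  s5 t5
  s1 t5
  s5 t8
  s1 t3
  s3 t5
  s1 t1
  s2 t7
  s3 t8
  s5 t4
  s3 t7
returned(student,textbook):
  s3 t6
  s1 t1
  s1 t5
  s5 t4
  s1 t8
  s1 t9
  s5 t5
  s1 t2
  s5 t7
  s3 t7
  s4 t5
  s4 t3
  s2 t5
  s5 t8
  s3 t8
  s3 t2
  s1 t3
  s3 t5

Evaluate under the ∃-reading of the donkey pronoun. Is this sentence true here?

False

"it" takes "a textbook" as antecedent — a donkey pronoun bound across the clause boundary.
Weak reading: every student s with some borrowed-textbook has at least one borrowed-textbook t such that returned(s,t).
Per student: s1:✓  s2:✗  s3:✓  s4:✗  s5:✓
s2 has no witness among its borrowed-textbooks.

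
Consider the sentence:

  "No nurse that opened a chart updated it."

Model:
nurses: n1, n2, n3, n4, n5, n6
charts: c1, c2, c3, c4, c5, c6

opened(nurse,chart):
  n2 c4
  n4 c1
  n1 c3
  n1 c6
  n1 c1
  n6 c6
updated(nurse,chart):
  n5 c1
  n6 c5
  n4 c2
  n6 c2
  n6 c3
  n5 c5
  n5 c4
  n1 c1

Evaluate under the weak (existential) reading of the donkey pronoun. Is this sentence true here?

False

"it" takes "a chart" as antecedent — a donkey pronoun bound across the clause boundary.
Truth condition: for no (n,c) with opened(n,c) does updated(n,c) hold.
Restrictor pairs — does the scope hold? (n1,c1):holds  (n1,c3):fails  (n1,c6):fails  (n2,c4):fails  (n4,c1):fails  (n6,c6):fails
Scope holds for 1 pair(s), so the sentence is false.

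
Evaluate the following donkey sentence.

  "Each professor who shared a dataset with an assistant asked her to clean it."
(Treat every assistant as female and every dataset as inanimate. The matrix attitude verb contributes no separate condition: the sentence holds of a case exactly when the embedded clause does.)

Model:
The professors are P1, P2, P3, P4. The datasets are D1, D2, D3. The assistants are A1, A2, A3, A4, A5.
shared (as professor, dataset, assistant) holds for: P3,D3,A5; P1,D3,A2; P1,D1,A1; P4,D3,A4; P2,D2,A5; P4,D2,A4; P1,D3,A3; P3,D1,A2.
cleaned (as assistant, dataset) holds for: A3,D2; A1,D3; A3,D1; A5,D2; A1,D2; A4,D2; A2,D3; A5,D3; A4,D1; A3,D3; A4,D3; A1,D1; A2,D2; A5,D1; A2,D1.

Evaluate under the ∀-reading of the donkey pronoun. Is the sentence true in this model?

"her" takes "an assistant" as antecedent and "it" takes "a dataset"; both are donkey pronouns co-varying with the restrictor.
Strong reading: for every (p,d,a) with shared(p,d,a), cleaned(a,d).
Restrictor triples: (P1,D1,A1)→cleaned(A1,D1) ✓  (P1,D3,A2)→cleaned(A2,D3) ✓  (P1,D3,A3)→cleaned(A3,D3) ✓  (P2,D2,A5)→cleaned(A5,D2) ✓  (P3,D1,A2)→cleaned(A2,D1) ✓  (P3,D3,A5)→cleaned(A5,D3) ✓  (P4,D2,A4)→cleaned(A4,D2) ✓  (P4,D3,A4)→cleaned(A4,D3) ✓
Every restrictor triple satisfies the scope.

True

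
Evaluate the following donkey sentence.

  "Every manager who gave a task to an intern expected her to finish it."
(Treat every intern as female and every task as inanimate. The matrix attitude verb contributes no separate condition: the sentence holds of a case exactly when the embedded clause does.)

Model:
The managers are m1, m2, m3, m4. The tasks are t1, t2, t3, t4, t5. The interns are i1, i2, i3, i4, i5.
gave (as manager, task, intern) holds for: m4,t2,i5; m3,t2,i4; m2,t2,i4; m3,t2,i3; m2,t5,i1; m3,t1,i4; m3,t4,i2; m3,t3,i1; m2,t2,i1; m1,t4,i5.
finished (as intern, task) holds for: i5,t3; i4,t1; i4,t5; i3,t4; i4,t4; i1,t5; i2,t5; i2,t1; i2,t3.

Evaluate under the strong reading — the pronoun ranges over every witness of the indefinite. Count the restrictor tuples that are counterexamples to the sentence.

"her" takes "an intern" as antecedent and "it" takes "a task"; both are donkey pronouns co-varying with the restrictor.
Strong reading: for every (m,t,i) with gave(m,t,i), finished(i,t).
Restrictor triples: (m1,t4,i5)→finished(i5,t4) ✗  (m2,t2,i1)→finished(i1,t2) ✗  (m2,t2,i4)→finished(i4,t2) ✗  (m2,t5,i1)→finished(i1,t5) ✓  (m3,t1,i4)→finished(i4,t1) ✓  (m3,t2,i3)→finished(i3,t2) ✗  (m3,t2,i4)→finished(i4,t2) ✗  (m3,t3,i1)→finished(i1,t3) ✗  (m3,t4,i2)→finished(i2,t4) ✗  (m4,t2,i5)→finished(i5,t2) ✗
Counterexamples (restrictor triples failing the scope): 8.

8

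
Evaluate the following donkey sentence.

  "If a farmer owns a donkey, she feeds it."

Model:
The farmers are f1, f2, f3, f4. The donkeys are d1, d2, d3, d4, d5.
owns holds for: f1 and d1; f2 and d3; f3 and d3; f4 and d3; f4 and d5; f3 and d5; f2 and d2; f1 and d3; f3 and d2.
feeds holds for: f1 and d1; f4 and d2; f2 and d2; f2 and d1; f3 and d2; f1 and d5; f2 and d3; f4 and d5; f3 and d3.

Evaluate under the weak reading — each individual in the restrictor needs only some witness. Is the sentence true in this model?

True

"it" takes "a donkey" as antecedent — a donkey pronoun bound across the clause boundary.
Weak reading: every farmer f with some owns-donkey has at least one owns-donkey d such that feeds(f,d).
Per farmer: f1:✓  f2:✓  f3:✓  f4:✓
Every farmer in the restrictor has a witness.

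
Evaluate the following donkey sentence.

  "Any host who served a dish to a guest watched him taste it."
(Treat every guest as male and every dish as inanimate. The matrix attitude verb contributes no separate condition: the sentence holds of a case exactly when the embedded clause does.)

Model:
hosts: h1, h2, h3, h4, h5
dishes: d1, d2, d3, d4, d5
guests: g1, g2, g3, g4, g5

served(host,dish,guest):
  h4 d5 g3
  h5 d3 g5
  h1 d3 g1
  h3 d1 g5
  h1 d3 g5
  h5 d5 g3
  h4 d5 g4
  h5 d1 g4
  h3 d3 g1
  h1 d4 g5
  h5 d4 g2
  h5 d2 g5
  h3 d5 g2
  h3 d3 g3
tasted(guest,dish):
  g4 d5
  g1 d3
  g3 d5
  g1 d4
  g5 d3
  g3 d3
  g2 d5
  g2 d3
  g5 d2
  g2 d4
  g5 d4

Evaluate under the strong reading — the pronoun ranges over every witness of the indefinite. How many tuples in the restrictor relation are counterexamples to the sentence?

2

"him" takes "a guest" as antecedent and "it" takes "a dish"; both are donkey pronouns co-varying with the restrictor.
Strong reading: for every (h,d,g) with served(h,d,g), tasted(g,d).
Restrictor triples: (h1,d3,g1)→tasted(g1,d3) ✓  (h1,d3,g5)→tasted(g5,d3) ✓  (h1,d4,g5)→tasted(g5,d4) ✓  (h3,d1,g5)→tasted(g5,d1) ✗  (h3,d3,g1)→tasted(g1,d3) ✓  (h3,d3,g3)→tasted(g3,d3) ✓  (h3,d5,g2)→tasted(g2,d5) ✓  (h4,d5,g3)→tasted(g3,d5) ✓  (h4,d5,g4)→tasted(g4,d5) ✓  (h5,d1,g4)→tasted(g4,d1) ✗  (h5,d2,g5)→tasted(g5,d2) ✓  (h5,d3,g5)→tasted(g5,d3) ✓  (h5,d4,g2)→tasted(g2,d4) ✓  (h5,d5,g3)→tasted(g3,d5) ✓
Counterexamples (restrictor triples failing the scope): 2.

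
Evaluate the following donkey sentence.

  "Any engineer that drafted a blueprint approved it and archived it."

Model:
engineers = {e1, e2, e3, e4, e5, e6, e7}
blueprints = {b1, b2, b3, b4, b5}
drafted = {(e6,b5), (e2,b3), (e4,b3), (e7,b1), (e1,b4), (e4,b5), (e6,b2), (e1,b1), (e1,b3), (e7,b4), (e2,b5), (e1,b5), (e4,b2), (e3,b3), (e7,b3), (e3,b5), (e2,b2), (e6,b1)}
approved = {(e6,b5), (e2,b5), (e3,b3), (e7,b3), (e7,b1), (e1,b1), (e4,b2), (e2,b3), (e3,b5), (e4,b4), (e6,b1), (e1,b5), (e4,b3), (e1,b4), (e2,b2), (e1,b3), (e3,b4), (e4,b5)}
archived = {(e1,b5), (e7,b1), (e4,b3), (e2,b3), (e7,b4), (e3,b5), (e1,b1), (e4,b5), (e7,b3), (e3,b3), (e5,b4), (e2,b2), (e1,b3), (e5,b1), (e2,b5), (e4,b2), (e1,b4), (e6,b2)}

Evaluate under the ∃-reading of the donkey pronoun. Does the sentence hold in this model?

False

"it" takes "a blueprint" as antecedent — a donkey pronoun bound across the clause boundary.
Weak reading: every engineer e with some drafted-blueprint has at least one drafted-blueprint b such that approved(e,b) ∧ archived(e,b).
Per engineer: e1:✓  e2:✓  e3:✓  e4:✓  e6:✗  e7:✓
e6 has no witness among its drafted-blueprints.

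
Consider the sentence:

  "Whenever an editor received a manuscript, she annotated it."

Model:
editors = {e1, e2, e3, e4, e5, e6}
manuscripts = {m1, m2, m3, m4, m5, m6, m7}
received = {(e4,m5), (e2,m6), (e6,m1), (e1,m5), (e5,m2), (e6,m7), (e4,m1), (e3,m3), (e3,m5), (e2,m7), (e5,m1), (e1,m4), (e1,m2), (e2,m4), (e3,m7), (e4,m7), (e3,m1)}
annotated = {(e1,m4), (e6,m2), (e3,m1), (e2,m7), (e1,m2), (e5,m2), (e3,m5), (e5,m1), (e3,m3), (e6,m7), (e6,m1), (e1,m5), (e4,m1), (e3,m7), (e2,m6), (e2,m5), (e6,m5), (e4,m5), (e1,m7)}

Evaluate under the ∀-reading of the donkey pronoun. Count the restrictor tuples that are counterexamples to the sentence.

"it" takes "a manuscript" as antecedent — a donkey pronoun bound across the clause boundary.
Strong reading: for every (e,m) with received(e,m), annotated(e,m).
Restrictor pairs: (e1,m2) ✓  (e1,m4) ✓  (e1,m5) ✓  (e2,m4) ✗  (e2,m6) ✓  (e2,m7) ✓  (e3,m1) ✓  (e3,m3) ✓  (e3,m5) ✓  (e3,m7) ✓  (e4,m1) ✓  (e4,m5) ✓  (e4,m7) ✗  (e5,m1) ✓  (e5,m2) ✓  (e6,m1) ✓  (e6,m7) ✓
Counterexamples (restrictor pairs failing the scope): 2.

2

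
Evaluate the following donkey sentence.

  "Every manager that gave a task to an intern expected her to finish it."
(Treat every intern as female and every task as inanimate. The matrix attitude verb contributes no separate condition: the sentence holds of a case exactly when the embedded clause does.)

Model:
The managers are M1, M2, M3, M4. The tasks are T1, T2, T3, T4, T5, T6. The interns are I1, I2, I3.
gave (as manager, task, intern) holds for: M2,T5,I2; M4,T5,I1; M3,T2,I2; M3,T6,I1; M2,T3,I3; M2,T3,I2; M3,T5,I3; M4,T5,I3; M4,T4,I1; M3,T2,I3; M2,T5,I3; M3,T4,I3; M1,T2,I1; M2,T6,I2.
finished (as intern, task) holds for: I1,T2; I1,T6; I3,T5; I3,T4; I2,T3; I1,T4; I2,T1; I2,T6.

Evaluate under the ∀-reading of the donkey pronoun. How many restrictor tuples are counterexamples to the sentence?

"her" takes "an intern" as antecedent and "it" takes "a task"; both are donkey pronouns co-varying with the restrictor.
Strong reading: for every (m,t,i) with gave(m,t,i), finished(i,t).
Restrictor triples: (M1,T2,I1)→finished(I1,T2) ✓  (M2,T3,I2)→finished(I2,T3) ✓  (M2,T3,I3)→finished(I3,T3) ✗  (M2,T5,I2)→finished(I2,T5) ✗  (M2,T5,I3)→finished(I3,T5) ✓  (M2,T6,I2)→finished(I2,T6) ✓  (M3,T2,I2)→finished(I2,T2) ✗  (M3,T2,I3)→finished(I3,T2) ✗  (M3,T4,I3)→finished(I3,T4) ✓  (M3,T5,I3)→finished(I3,T5) ✓  (M3,T6,I1)→finished(I1,T6) ✓  (M4,T4,I1)→finished(I1,T4) ✓  (M4,T5,I1)→finished(I1,T5) ✗  (M4,T5,I3)→finished(I3,T5) ✓
Counterexamples (restrictor triples failing the scope): 5.

5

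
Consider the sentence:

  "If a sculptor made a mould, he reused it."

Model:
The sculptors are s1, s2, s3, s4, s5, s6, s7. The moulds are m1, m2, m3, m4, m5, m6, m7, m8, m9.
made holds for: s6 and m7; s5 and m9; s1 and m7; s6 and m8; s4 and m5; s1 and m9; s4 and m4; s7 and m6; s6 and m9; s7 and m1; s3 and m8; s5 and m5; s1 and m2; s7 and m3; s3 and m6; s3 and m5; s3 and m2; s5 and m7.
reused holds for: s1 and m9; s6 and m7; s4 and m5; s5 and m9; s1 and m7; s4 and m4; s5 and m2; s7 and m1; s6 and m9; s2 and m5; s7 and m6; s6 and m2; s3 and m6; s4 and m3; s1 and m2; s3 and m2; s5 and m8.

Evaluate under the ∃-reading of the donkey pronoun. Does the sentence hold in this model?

True

"it" takes "a mould" as antecedent — a donkey pronoun bound across the clause boundary.
Weak reading: every sculptor s with some made-mould has at least one made-mould m such that reused(s,m).
Per sculptor: s1:✓  s3:✓  s4:✓  s5:✓  s6:✓  s7:✓
Every sculptor in the restrictor has a witness.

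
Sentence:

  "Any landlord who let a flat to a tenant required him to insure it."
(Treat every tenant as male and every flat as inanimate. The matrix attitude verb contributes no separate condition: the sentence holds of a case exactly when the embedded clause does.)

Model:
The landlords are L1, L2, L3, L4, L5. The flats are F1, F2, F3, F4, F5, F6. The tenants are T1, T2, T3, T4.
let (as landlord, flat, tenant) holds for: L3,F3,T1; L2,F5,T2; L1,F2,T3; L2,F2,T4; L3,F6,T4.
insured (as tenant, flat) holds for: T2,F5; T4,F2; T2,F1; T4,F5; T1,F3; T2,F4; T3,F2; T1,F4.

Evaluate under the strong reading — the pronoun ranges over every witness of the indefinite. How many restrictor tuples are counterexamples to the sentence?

1

"him" takes "a tenant" as antecedent and "it" takes "a flat"; both are donkey pronouns co-varying with the restrictor.
Strong reading: for every (l,f,t) with let(l,f,t), insured(t,f).
Restrictor triples: (L1,F2,T3)→insured(T3,F2) ✓  (L2,F2,T4)→insured(T4,F2) ✓  (L2,F5,T2)→insured(T2,F5) ✓  (L3,F3,T1)→insured(T1,F3) ✓  (L3,F6,T4)→insured(T4,F6) ✗
Counterexamples (restrictor triples failing the scope): 1.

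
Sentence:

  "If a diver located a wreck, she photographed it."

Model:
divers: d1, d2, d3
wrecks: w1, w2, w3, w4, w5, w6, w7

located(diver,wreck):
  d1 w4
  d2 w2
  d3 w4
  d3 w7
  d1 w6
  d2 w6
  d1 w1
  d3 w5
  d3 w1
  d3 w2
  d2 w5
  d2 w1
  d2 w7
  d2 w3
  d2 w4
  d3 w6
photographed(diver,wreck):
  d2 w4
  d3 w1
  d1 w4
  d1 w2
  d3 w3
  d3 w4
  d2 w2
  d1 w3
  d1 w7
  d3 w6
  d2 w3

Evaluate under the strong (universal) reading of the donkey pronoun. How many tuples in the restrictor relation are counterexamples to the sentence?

9

"it" takes "a wreck" as antecedent — a donkey pronoun bound across the clause boundary.
Strong reading: for every (d,w) with located(d,w), photographed(d,w).
Restrictor pairs: (d1,w1) ✗  (d1,w4) ✓  (d1,w6) ✗  (d2,w1) ✗  (d2,w2) ✓  (d2,w3) ✓  (d2,w4) ✓  (d2,w5) ✗  (d2,w6) ✗  (d2,w7) ✗  (d3,w1) ✓  (d3,w2) ✗  (d3,w4) ✓  (d3,w5) ✗  (d3,w6) ✓  (d3,w7) ✗
Counterexamples (restrictor pairs failing the scope): 9.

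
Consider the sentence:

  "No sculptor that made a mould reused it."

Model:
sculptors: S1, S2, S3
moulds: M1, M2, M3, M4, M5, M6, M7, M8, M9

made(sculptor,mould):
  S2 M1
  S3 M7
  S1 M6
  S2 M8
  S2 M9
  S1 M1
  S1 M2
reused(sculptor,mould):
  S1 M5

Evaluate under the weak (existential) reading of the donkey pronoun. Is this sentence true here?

"it" takes "a mould" as antecedent — a donkey pronoun bound across the clause boundary.
Truth condition: for no (s,m) with made(s,m) does reused(s,m) hold.
Restrictor pairs — does the scope hold? (S1,M1):fails  (S1,M2):fails  (S1,M6):fails  (S2,M1):fails  (S2,M8):fails  (S2,M9):fails  (S3,M7):fails
Scope holds for no restrictor pair, so the sentence is true.

True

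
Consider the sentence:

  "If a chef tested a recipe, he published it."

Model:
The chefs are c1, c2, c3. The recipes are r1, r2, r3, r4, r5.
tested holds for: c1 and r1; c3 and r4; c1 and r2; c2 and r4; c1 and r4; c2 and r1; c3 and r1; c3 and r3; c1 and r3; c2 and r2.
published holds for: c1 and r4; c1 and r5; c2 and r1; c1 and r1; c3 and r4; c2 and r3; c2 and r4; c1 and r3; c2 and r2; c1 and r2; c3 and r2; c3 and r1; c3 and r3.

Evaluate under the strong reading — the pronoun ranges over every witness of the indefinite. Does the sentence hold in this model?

"it" takes "a recipe" as antecedent — a donkey pronoun bound across the clause boundary.
Strong reading: for every (c,r) with tested(c,r), published(c,r).
Restrictor pairs: (c1,r1) ✓  (c1,r2) ✓  (c1,r3) ✓  (c1,r4) ✓  (c2,r1) ✓  (c2,r2) ✓  (c2,r4) ✓  (c3,r1) ✓  (c3,r3) ✓  (c3,r4) ✓
Every restrictor pair satisfies the scope.

True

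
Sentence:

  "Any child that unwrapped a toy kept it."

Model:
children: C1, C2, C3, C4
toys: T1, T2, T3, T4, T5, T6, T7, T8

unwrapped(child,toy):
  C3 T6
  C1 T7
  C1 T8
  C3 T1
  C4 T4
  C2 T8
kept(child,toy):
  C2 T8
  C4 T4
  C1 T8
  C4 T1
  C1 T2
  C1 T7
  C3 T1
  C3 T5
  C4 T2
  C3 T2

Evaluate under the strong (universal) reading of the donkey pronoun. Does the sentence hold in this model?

"it" takes "a toy" as antecedent — a donkey pronoun bound across the clause boundary.
Strong reading: for every (c,t) with unwrapped(c,t), kept(c,t).
Restrictor pairs: (C1,T7) ✓  (C1,T8) ✓  (C2,T8) ✓  (C3,T1) ✓  (C3,T6) ✗  (C4,T4) ✓
Counterexample: (C3,T6) is in unwrapped but fails the scope.

False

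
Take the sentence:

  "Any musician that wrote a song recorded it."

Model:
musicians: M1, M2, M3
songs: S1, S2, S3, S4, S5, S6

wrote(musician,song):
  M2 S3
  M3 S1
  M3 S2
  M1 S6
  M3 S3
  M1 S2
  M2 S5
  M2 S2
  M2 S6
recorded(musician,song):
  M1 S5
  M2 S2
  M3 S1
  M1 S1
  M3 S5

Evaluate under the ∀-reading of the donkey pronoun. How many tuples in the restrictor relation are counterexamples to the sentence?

7

"it" takes "a song" as antecedent — a donkey pronoun bound across the clause boundary.
Strong reading: for every (m,s) with wrote(m,s), recorded(m,s).
Restrictor pairs: (M1,S2) ✗  (M1,S6) ✗  (M2,S2) ✓  (M2,S3) ✗  (M2,S5) ✗  (M2,S6) ✗  (M3,S1) ✓  (M3,S2) ✗  (M3,S3) ✗
Counterexamples (restrictor pairs failing the scope): 7.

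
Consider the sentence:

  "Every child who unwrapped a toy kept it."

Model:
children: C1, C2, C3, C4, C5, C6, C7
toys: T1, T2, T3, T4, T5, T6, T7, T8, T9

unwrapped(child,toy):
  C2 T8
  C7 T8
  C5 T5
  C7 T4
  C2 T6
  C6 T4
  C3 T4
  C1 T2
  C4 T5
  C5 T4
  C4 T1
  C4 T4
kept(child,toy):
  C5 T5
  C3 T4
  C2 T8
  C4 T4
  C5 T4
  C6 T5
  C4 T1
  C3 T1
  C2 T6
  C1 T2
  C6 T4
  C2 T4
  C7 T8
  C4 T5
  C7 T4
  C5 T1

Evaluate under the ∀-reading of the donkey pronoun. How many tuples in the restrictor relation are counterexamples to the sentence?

"it" takes "a toy" as antecedent — a donkey pronoun bound across the clause boundary.
Strong reading: for every (c,t) with unwrapped(c,t), kept(c,t).
Restrictor pairs: (C1,T2) ✓  (C2,T6) ✓  (C2,T8) ✓  (C3,T4) ✓  (C4,T1) ✓  (C4,T4) ✓  (C4,T5) ✓  (C5,T4) ✓  (C5,T5) ✓  (C6,T4) ✓  (C7,T4) ✓  (C7,T8) ✓
Counterexamples (restrictor pairs failing the scope): 0.

0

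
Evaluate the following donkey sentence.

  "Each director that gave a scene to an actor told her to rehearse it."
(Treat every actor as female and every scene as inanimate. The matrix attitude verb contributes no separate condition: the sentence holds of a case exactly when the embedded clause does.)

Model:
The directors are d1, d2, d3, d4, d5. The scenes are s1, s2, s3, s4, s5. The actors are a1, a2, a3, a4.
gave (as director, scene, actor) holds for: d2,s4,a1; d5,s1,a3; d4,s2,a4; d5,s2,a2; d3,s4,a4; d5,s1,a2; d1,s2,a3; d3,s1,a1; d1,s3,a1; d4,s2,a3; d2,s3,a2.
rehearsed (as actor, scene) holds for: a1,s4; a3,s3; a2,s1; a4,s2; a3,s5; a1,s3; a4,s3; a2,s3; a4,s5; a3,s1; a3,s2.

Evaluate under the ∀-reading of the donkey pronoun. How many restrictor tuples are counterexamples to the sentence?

3

"her" takes "an actor" as antecedent and "it" takes "a scene"; both are donkey pronouns co-varying with the restrictor.
Strong reading: for every (d,s,a) with gave(d,s,a), rehearsed(a,s).
Restrictor triples: (d1,s2,a3)→rehearsed(a3,s2) ✓  (d1,s3,a1)→rehearsed(a1,s3) ✓  (d2,s3,a2)→rehearsed(a2,s3) ✓  (d2,s4,a1)→rehearsed(a1,s4) ✓  (d3,s1,a1)→rehearsed(a1,s1) ✗  (d3,s4,a4)→rehearsed(a4,s4) ✗  (d4,s2,a3)→rehearsed(a3,s2) ✓  (d4,s2,a4)→rehearsed(a4,s2) ✓  (d5,s1,a2)→rehearsed(a2,s1) ✓  (d5,s1,a3)→rehearsed(a3,s1) ✓  (d5,s2,a2)→rehearsed(a2,s2) ✗
Counterexamples (restrictor triples failing the scope): 3.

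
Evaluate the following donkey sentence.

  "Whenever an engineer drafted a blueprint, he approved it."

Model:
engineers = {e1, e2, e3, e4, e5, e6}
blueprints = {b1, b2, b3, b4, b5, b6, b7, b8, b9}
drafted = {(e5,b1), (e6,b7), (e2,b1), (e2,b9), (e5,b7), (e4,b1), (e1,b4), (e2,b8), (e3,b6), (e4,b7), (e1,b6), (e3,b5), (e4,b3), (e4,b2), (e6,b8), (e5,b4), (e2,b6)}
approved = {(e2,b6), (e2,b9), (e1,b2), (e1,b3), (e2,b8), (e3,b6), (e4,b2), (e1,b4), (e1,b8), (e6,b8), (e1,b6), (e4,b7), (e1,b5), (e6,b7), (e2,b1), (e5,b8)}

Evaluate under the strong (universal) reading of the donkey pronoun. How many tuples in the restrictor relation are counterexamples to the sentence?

6

"it" takes "a blueprint" as antecedent — a donkey pronoun bound across the clause boundary.
Strong reading: for every (e,b) with drafted(e,b), approved(e,b).
Restrictor pairs: (e1,b4) ✓  (e1,b6) ✓  (e2,b1) ✓  (e2,b6) ✓  (e2,b8) ✓  (e2,b9) ✓  (e3,b5) ✗  (e3,b6) ✓  (e4,b1) ✗  (e4,b2) ✓  (e4,b3) ✗  (e4,b7) ✓  (e5,b1) ✗  (e5,b4) ✗  (e5,b7) ✗  (e6,b7) ✓  (e6,b8) ✓
Counterexamples (restrictor pairs failing the scope): 6.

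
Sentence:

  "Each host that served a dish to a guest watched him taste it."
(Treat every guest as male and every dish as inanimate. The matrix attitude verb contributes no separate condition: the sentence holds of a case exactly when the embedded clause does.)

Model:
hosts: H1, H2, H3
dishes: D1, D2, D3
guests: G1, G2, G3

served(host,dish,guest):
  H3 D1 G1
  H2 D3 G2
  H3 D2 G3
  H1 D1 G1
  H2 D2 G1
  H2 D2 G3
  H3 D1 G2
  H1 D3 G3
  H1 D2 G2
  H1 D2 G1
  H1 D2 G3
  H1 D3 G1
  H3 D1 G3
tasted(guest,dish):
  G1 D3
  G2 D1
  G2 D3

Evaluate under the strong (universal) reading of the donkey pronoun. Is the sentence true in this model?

"him" takes "a guest" as antecedent and "it" takes "a dish"; both are donkey pronouns co-varying with the restrictor.
Strong reading: for every (h,d,g) with served(h,d,g), tasted(g,d).
Restrictor triples: (H1,D1,G1)→tasted(G1,D1) ✗  (H1,D2,G1)→tasted(G1,D2) ✗  (H1,D2,G2)→tasted(G2,D2) ✗  (H1,D2,G3)→tasted(G3,D2) ✗  (H1,D3,G1)→tasted(G1,D3) ✓  (H1,D3,G3)→tasted(G3,D3) ✗  (H2,D2,G1)→tasted(G1,D2) ✗  (H2,D2,G3)→tasted(G3,D2) ✗  (H2,D3,G2)→tasted(G2,D3) ✓  (H3,D1,G1)→tasted(G1,D1) ✗  (H3,D1,G2)→tasted(G2,D1) ✓  (H3,D1,G3)→tasted(G3,D1) ✗  (H3,D2,G3)→tasted(G3,D2) ✗
Counterexample: (H1,D1,G1) — tasted(G1,D1) does not hold.

False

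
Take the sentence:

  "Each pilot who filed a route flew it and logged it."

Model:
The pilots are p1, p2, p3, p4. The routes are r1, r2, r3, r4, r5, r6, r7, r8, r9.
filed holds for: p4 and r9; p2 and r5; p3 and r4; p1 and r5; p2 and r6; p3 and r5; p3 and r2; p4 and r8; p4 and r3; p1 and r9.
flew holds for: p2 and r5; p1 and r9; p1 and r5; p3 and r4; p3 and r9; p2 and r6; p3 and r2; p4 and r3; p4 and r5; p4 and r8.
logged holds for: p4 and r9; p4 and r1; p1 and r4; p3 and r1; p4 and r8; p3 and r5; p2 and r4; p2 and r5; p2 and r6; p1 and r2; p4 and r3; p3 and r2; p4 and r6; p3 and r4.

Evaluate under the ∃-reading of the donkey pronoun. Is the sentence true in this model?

False

"it" takes "a route" as antecedent — a donkey pronoun bound across the clause boundary.
Weak reading: every pilot p with some filed-route has at least one filed-route r such that flew(p,r) ∧ logged(p,r).
Per pilot: p1:✗  p2:✓  p3:✓  p4:✓
p1 has no witness among its filed-routes.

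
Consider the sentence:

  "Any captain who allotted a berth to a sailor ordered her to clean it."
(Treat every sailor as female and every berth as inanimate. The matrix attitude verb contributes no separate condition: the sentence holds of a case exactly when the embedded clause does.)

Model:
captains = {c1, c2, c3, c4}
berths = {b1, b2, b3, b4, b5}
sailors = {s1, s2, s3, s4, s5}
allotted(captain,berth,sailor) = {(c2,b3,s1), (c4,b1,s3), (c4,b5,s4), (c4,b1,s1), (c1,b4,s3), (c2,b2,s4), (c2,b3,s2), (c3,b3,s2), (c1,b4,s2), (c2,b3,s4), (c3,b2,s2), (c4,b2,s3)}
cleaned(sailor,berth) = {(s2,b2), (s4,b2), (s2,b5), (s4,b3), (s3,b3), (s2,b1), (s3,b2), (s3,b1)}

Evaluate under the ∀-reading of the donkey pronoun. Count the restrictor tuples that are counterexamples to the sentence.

7

"her" takes "a sailor" as antecedent and "it" takes "a berth"; both are donkey pronouns co-varying with the restrictor.
Strong reading: for every (c,b,s) with allotted(c,b,s), cleaned(s,b).
Restrictor triples: (c1,b4,s2)→cleaned(s2,b4) ✗  (c1,b4,s3)→cleaned(s3,b4) ✗  (c2,b2,s4)→cleaned(s4,b2) ✓  (c2,b3,s1)→cleaned(s1,b3) ✗  (c2,b3,s2)→cleaned(s2,b3) ✗  (c2,b3,s4)→cleaned(s4,b3) ✓  (c3,b2,s2)→cleaned(s2,b2) ✓  (c3,b3,s2)→cleaned(s2,b3) ✗  (c4,b1,s1)→cleaned(s1,b1) ✗  (c4,b1,s3)→cleaned(s3,b1) ✓  (c4,b2,s3)→cleaned(s3,b2) ✓  (c4,b5,s4)→cleaned(s4,b5) ✗
Counterexamples (restrictor triples failing the scope): 7.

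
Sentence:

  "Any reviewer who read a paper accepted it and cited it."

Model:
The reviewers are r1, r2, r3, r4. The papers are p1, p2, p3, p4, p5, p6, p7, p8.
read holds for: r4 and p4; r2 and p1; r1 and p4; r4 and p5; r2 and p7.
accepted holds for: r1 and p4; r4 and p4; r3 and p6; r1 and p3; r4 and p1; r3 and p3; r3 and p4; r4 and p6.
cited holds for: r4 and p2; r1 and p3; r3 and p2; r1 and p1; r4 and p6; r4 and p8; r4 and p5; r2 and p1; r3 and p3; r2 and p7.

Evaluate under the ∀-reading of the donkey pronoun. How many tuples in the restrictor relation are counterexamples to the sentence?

5

"it" takes "a paper" as antecedent — a donkey pronoun bound across the clause boundary.
Strong reading: for every (r,p) with read(r,p), accepted(r,p) ∧ cited(r,p).
Restrictor pairs: (r1,p4) ✗  (r2,p1) ✗  (r2,p7) ✗  (r4,p4) ✗  (r4,p5) ✗
Counterexamples (restrictor pairs failing the scope): 5.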